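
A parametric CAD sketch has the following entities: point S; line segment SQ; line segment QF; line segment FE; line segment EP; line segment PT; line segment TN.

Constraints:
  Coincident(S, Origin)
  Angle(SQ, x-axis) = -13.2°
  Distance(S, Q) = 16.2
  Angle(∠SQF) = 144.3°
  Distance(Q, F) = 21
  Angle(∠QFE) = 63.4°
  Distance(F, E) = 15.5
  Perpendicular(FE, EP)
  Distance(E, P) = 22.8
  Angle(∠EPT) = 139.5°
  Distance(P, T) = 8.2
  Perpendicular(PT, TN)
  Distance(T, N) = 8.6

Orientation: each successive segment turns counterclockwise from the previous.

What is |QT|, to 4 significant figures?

10.29

S is at the origin; SQ runs at -13.2° with length 16.2, so Q = (15.77, -3.699). ∠SQF = 144.3° gives QF at 22.50° from the x-axis; with |QF| = 21.0, F = (35.17, 4.337). ∠QFE = 63.4° gives FE at 139.1° from the x-axis; with |FE| = 15.5, E = (23.46, 14.49). FE is perpendicular to EP, so EP runs at -130.9°; with |EP| = 22.8, P = (8.530, -2.748). ∠EPT = 139.5° gives PT at -90.40° from the x-axis; with |PT| = 8.2, T = (8.472, -10.95). Then |QT| = |T − Q| = 10.29.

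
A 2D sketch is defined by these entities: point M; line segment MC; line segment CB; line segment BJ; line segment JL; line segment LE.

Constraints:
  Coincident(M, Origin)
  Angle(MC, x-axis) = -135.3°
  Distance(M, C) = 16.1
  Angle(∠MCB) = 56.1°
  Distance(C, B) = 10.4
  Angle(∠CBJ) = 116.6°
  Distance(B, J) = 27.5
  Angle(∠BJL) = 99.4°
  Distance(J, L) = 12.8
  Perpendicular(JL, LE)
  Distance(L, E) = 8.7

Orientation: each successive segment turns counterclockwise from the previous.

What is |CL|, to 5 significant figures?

34.409

M is at the origin; MC runs at -135.3° with length 16.1, so C = (-11.444, -11.325). ∠MCB = 56.1° gives CB at -11.400° from the x-axis; with |CB| = 10.4, B = (-1.2491, -13.380). ∠CBJ = 116.6° gives BJ at 52.000° from the x-axis; with |BJ| = 27.5, J = (15.682, 8.2900). ∠BJL = 99.4° gives JL at 132.60° from the x-axis; with |JL| = 12.8, L = (7.0176, 17.712). Then |CL| = |L − C| = 34.409.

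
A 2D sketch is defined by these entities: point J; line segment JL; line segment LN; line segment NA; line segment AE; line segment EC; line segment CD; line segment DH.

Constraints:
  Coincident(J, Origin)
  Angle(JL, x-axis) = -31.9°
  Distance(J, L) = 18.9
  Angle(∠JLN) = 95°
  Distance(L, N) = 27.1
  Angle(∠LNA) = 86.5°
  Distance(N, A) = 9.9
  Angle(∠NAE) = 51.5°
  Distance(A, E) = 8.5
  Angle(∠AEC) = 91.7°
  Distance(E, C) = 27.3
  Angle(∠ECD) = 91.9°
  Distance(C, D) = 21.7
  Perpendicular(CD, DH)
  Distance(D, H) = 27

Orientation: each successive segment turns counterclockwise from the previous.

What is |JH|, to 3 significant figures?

39.7

∠ECD = 91.9° gives CD at 91.5° from the x-axis; with |CD| = 21.7, D = (51.5, 32.0). The perpendicularity gives DH at right angles to CD, so DH runs at -178°; with |DH| = 27.0, H = (24.5, 31.3). Then |JH| = |H − J| = 39.7.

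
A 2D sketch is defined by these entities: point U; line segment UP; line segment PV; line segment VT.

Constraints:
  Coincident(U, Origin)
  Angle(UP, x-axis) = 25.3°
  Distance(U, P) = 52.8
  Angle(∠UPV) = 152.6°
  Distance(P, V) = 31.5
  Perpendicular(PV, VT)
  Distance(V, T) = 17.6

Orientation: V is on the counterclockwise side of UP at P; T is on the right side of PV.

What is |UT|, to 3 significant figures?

88.9

U is at the origin; UP runs at 25.3° with length 52.8, so P = 52.8·(cos 25.3°, sin 25.3°) = (47.7, 22.6). ∠UPV = 152.6°, so PV runs at 25.3° + (180° − 152.6°) = 52.7° from the x-axis; with |PV| = 31.5, V = P + 31.5·(cos 52.7°, sin 52.7°) = (66.8, 47.6). PV ⟂ VT; with |VT| = 17.6 on the right of PV, T = V + 17.6·(0.795, -0.606) = (80.8, 37.0). Then |UT| = |T − U| = 88.9.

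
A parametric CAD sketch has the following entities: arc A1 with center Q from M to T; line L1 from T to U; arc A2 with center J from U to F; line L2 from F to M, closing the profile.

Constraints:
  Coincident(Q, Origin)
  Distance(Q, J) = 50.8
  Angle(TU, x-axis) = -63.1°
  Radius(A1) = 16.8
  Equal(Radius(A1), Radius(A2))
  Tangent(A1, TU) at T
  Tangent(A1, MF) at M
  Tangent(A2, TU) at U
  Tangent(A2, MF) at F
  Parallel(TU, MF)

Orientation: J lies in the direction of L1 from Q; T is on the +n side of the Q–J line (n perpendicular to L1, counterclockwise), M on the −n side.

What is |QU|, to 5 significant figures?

53.506

Tangency of A1 to both parallel lines with radius 16.8 puts T and M at Q ± 16.8·n: T = (14.982, 7.6009), M = (-14.982, -7.6009). Equal radii place U and F the same way about J: U = J + 16.8·n = (37.966, -37.702), F = J − 16.8·n = (8.0015, -52.904). Then |QU| = |U − Q| = 53.506.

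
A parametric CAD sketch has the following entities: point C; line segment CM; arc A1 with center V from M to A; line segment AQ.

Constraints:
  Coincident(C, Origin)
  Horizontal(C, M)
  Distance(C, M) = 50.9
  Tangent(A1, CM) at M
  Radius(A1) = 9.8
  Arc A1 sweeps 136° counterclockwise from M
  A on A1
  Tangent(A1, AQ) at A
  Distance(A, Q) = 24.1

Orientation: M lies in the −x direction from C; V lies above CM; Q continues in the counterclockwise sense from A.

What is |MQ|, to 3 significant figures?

35.2

C is at the origin; C and M share the same y with |CM| = 50.9 and M on the −x side, so M = (-50.9, 0.00). Tangency of A1 to CM means the radius VM is perpendicular to CM, so V = M + (0, 9.8) = (-50.9, 9.80). On A1, M sits at bearing -90° from V; a 136° counterclockwise sweep puts A at bearing 46°, so A = V + 9.8·(cos 46°, sin 46°) = (-44.1, 16.8). The tangent condition forces VA to be normal to AQ, so AQ runs along (−sin 46°, cos 46°); with |AQ| = 24.1, Q = (-61.4, 33.6). Then |MQ| = |Q − M| = 35.2.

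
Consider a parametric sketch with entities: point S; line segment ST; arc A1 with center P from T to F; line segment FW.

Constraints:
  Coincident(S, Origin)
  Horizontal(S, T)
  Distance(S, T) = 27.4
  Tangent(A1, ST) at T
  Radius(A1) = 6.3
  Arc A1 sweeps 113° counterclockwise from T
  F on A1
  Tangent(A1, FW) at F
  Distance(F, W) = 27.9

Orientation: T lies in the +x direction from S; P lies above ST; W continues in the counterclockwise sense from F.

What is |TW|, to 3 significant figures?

34.8

S is at the origin; ST is horizontal with |ST| = 27.4 and T on the +x side, so T = (27.4, 0.00). The tangent condition forces PT to be normal to ST, so P = T + (0, 6.3) = (27.4, 6.30). On A1, T sits at bearing -90° from P; a 113° counterclockwise sweep puts F at bearing 23°, so F = P + 6.3·(cos 23°, sin 23°) = (33.2, 8.76). Since A1 is tangent to FW there, PF ⟂ FW, so FW runs along (−sin 23°, cos 23°); with |FW| = 27.9, W = (22.3, 34.4). Then |TW| = |W − T| = 34.8.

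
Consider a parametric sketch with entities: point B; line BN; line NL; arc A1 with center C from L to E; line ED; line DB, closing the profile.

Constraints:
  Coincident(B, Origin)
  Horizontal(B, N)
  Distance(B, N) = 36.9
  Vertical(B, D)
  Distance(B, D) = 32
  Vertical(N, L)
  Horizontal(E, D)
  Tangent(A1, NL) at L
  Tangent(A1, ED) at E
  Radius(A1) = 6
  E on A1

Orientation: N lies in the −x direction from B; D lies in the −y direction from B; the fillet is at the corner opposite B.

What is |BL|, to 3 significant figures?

45.1

B is at the origin; BN is horizontal with |BN| = 36.9 and N on the −x side, so N = (-36.9, 0.00). B and D share the same x with |BD| = 32.0 and D on the −y side, so D = (0.00, -32.0). The virtual corner opposite B is at (-36.9, -32.0). A1 meets NL tangentially, so CL is at right angles to NL and A1 meets ED tangentially, so CE is at right angles to ED, with radius 6.0, so the center C sits 6.0 in from both sides at C = (-30.9, -26.0). That places the tangent points at L = (-36.9, -26.0) on NL and E = (-30.9, -32.0) on ED. Then |BL| = |L − B| = 45.1.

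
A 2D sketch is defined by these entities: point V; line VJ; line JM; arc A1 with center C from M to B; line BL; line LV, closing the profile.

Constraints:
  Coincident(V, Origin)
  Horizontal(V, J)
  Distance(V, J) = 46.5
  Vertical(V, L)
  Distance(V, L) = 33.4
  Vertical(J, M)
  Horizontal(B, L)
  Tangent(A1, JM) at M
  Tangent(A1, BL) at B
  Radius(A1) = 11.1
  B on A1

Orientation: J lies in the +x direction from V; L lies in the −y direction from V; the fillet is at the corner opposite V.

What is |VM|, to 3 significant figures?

51.6

V is at the origin; VJ is horizontal with |VJ| = 46.5 and J on the +x side, so J = (46.5, 0.00). VL is vertical with |VL| = 33.4 and L on the −y side, so L = (0.00, -33.4). The virtual corner opposite V is at (46.5, -33.4). The tangent condition forces CM to be normal to JM and tangency of A1 to BL means the radius CB is perpendicular to BL, with radius 11.1, so the center C sits 11.1 in from both sides at C = (35.4, -22.3). That places the tangent points at M = (46.5, -22.3) on JM and B = (35.4, -33.4) on BL. Then |VM| = |M − V| = 51.6.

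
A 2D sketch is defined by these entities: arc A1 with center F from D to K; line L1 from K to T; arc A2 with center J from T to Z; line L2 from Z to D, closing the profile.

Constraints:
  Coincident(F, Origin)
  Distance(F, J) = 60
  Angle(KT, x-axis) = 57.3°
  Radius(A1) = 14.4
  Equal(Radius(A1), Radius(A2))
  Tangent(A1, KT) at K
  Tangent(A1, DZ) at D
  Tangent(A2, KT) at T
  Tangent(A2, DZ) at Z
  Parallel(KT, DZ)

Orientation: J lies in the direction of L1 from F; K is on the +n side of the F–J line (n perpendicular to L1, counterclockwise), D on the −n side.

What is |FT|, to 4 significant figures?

61.70

The slot axis is L1's direction at 57.3°, so u = (cos 57.3°, sin 57.3°) = (0.5402, 0.8415) and n = (−sin 57.3°, cos 57.3°) = (-0.8415, 0.5402). F is at the origin and J lies 60.0 along u from F, so J = 60.0·u = (32.41, 50.49). Tangency of A1 to both parallel lines with radius 14.4 puts K and D at F ± 14.4·n: K = (-12.12, 7.779), D = (12.12, -7.779). Equal radii place T and Z the same way about J: T = J + 14.4·n = (20.30, 58.27), Z = J − 14.4·n = (44.53, 42.71). Then |FT| = |T − F| = 61.70.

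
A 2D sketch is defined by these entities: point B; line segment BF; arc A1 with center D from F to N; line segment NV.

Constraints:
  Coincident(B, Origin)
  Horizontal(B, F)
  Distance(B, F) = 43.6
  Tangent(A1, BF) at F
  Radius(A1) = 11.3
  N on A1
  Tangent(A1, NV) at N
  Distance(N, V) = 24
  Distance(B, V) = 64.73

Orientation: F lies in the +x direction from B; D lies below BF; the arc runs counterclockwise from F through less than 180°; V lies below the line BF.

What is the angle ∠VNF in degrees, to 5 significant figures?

110.86°

B is at the origin; B and F share the same y with |BF| = 43.6 and F on the +x side, so F = (43.600, 0.0000). A1 meets BF tangentially, so DF is at right angles to BF, so D = F + (0, -11.3) = (43.600, -11.300). Since DN ⟂ NV (tangency), |DV| = √(11.3² + 24.0²) = 26.527 regardless of where N sits on A1. So V lies on both circle(B, 64.73) and circle(D, 26.527); the below-BF intersection is V = (53.990, -35.708). N is the foot of the tangent from V: N = (36.079, -19.733).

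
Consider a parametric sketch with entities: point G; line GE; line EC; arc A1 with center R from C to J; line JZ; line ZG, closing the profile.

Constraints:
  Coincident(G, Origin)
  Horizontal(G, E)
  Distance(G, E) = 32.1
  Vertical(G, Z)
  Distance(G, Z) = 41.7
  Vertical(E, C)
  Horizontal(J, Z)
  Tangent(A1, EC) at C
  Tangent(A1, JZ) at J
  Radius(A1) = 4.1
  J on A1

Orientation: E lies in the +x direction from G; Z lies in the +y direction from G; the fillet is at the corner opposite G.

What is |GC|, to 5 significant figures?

49.439

The virtual corner opposite G is at (32.100, 41.700). The tangent condition forces RC to be normal to EC and the tangent condition forces RJ to be normal to JZ, with radius 4.1, so the center R sits 4.1 in from both sides at R = (28.000, 37.600). That places the tangent points at C = (32.100, 37.600) on EC and J = (28.000, 41.700) on JZ. Then |GC| = |C − G| = 49.439.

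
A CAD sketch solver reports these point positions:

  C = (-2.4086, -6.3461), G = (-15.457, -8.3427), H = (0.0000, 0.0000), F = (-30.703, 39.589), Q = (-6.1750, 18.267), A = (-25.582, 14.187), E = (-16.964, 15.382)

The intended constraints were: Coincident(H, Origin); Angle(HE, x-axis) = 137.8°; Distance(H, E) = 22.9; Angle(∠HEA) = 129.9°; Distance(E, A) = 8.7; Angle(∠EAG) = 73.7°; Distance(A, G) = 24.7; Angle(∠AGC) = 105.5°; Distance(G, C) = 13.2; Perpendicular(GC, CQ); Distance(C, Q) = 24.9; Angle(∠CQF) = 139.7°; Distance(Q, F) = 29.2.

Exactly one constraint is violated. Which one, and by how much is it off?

Distance(Q, F) = 29.2 — off by 3.30.

H = (0.00, 0.00) ✓; HE at 137.8° ✓; |HE| = 22.90 ✓; ∠HEA = 129.9° ✓; |EA| = 8.700 ✓; ∠EAG = 73.70° ✓; |AG| = 24.70 ✓; ∠AGC = 105.5° ✓; |GC| = 13.20 ✓; ∠(GC, CQ) = 90.00° ✓; |CQ| = 24.90 ✓; ∠CQF = 139.7° ✓; |QF| = 32.50 ✗.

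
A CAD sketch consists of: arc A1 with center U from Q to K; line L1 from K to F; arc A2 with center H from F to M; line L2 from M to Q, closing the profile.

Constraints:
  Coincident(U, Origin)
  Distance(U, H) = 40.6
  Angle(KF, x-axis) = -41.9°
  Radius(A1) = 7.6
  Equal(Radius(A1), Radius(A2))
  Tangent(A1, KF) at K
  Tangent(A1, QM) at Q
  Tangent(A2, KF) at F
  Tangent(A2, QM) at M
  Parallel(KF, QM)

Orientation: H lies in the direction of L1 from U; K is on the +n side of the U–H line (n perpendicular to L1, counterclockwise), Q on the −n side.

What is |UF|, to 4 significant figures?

41.31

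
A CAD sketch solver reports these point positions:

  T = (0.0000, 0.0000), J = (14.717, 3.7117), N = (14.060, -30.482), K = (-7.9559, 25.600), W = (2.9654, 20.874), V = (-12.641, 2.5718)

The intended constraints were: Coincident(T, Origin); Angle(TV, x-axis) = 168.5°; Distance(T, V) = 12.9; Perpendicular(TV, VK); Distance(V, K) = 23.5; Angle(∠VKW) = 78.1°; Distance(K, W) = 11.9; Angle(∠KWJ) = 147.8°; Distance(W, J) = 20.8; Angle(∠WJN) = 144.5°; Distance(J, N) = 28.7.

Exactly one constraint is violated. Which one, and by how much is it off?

Distance(J, N) = 28.7 — off by 5.50.

T = (0.00, 0.00) ✓; TV at 168.5° ✓; |TV| = 12.90 ✓; ∠(TV, VK) = 90.00° ✓; |VK| = 23.50 ✓; ∠VKW = 78.10° ✓; |KW| = 11.90 ✓; ∠KWJ = 147.8° ✓; |WJ| = 20.80 ✓; ∠WJN = 144.5° ✓; |JN| = 34.20 ✗.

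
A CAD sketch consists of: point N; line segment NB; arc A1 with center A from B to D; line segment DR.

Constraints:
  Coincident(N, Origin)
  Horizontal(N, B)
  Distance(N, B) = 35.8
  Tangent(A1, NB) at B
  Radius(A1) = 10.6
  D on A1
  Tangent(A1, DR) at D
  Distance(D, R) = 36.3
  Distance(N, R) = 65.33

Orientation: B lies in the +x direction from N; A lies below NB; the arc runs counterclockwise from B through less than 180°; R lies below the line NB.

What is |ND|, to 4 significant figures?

31.09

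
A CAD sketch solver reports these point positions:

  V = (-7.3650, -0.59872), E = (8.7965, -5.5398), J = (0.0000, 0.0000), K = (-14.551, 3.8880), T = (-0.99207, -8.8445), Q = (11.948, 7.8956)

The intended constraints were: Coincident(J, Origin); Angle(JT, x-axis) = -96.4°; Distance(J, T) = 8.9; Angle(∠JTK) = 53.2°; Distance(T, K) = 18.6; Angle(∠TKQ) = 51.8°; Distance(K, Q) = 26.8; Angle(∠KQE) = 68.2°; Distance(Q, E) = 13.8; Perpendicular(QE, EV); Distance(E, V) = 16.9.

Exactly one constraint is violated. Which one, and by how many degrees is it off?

Perpendicular(QE, EV) — off by 3.80°.

J = (0.00, 0.00) ✓; JT at -96.40° ✓; |JT| = 8.900 ✓; ∠JTK = 53.20° ✓; |TK| = 18.60 ✓; ∠TKQ = 51.80° ✓; |KQ| = 26.80 ✓; ∠KQE = 68.20° ✓; |QE| = 13.80 ✓; ∠(QE, EV) = 93.80° ✗; |EV| = 16.90 ✓.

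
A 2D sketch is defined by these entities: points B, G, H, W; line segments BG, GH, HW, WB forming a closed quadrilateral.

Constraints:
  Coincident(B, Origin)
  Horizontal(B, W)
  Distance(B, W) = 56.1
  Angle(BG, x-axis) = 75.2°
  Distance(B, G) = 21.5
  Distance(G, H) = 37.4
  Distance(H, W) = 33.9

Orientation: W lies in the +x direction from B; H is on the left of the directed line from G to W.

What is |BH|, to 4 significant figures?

51.64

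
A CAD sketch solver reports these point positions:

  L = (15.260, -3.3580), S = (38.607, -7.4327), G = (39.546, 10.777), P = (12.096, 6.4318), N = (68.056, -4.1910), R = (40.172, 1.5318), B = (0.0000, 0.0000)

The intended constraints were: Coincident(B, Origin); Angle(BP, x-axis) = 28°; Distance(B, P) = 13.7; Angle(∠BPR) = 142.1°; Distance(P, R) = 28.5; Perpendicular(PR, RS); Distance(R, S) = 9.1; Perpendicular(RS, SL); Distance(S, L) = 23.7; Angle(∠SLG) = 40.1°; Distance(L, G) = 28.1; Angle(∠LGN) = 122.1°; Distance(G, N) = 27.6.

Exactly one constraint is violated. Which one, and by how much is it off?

Distance(G, N) = 27.6 — off by 4.60.

B = (0.00, 0.00) ✓; BP at 28.00° ✓; |BP| = 13.70 ✓; ∠BPR = 142.1° ✓; |PR| = 28.50 ✓; ∠(PR, RS) = 90.00° ✓; |RS| = 9.100 ✓; ∠(RS, SL) = 90.00° ✓; |SL| = 23.70 ✓; ∠SLG = 40.10° ✓; |LG| = 28.10 ✓; ∠LGN = 122.1° ✓; |GN| = 32.20 ✗.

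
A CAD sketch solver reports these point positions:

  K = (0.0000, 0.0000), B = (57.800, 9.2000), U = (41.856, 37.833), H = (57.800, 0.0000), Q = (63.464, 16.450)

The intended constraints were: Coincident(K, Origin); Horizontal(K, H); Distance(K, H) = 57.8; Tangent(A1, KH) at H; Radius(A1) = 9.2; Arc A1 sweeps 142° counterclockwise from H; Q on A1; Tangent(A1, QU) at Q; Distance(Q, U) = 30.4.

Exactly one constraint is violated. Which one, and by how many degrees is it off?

Tangent(A1, QU) at Q — off by 6.70°.

K = (0.00, 0.00) ✓; K.y = 0.00, H.y = 0.00 ✓; |KH| = 57.80 ✓; ∠(BH, HK) = 90.00° ✓; |BH| = 9.200 ✓; bearing(B→Q) − bearing(B→H) = 142.0° ✓; |BQ| = 9.200 ✓; ∠(BQ, QU) = 96.70° ✗; |QU| = 30.40 ✓.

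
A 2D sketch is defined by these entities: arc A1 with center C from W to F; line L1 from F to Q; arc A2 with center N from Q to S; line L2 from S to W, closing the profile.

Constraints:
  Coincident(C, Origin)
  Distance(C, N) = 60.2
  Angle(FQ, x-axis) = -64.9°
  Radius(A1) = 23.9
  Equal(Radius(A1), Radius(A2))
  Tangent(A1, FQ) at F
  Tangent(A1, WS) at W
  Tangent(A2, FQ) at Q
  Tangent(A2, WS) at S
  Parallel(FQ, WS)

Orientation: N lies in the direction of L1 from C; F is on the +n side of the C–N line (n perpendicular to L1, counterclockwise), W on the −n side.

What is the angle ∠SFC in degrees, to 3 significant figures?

51.5°

The slot axis is L1's direction at -64.9°, so u = (cos -64.9°, sin -64.9°) = (0.424, -0.906) and n = (−sin -64.9°, cos -64.9°) = (0.906, 0.424). C is at the origin and N lies 60.2 along u from C, so N = 60.2·u = (25.5, -54.5). Tangency of A1 to both parallel lines with radius 23.9 puts F and W at C ± 23.9·n: F = (21.6, 10.1), W = (-21.6, -10.1). Equal radii place Q and S the same way about N: Q = N + 23.9·n = (47.2, -44.4), S = N − 23.9·n = (3.89, -64.7). Then cos ∠SFC = FS·FC / (|FS||FC|), giving 51.5°.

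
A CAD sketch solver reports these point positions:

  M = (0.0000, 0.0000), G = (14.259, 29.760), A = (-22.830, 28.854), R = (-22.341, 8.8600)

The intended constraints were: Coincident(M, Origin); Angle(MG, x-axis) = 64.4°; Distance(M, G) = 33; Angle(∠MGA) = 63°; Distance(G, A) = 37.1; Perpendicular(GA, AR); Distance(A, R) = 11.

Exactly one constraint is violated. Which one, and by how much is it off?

Distance(A, R) = 11 — off by 9.00.

M = (0.00, 0.00) ✓; MG at 64.40° ✓; |MG| = 33.00 ✓; ∠MGA = 63.00° ✓; |GA| = 37.10 ✓; ∠(GA, AR) = 90.00° ✓; |AR| = 20.00 ✗.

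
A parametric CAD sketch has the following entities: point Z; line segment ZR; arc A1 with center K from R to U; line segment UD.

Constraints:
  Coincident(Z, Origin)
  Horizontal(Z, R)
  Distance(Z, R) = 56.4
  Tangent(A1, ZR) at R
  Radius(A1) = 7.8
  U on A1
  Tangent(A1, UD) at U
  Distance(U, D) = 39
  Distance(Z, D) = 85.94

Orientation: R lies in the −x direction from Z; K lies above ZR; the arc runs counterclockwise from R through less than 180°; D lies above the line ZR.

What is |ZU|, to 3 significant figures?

51.8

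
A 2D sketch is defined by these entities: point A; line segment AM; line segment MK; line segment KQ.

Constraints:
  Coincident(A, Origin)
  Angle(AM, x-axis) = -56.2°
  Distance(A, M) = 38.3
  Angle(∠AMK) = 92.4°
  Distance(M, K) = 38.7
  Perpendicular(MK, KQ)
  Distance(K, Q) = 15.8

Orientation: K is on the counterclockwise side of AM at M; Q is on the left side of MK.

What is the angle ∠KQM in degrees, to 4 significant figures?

67.79°

A is at the origin; AM runs at -56.2° with length 38.3, so M = 38.3·(cos -56.2°, sin -56.2°) = (21.31, -31.83). ∠AMK = 92.4°, so MK runs at -56.2° + (180° − 92.4°) = 31.40° from the x-axis; with |MK| = 38.7, K = M + 38.7·(cos 31.40°, sin 31.40°) = (54.34, -11.66). MK is perpendicular to KQ; with |KQ| = 15.8 on the left of MK, Q = K + 15.8·(-0.5210, 0.8536) = (46.11, 1.822). Then cos ∠KQM = QK·QM / (|QK||QM|), giving 67.79°.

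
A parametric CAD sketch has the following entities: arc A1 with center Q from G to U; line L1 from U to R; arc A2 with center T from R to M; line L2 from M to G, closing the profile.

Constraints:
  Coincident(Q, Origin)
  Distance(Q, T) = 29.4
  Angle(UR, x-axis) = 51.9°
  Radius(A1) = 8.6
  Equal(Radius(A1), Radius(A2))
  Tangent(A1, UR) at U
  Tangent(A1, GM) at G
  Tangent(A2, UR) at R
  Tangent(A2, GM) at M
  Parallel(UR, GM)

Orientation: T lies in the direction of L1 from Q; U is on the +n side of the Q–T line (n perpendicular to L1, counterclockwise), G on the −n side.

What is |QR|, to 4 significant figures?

30.63

Tangency of A1 to both parallel lines with radius 8.6 puts U and G at Q ± 8.6·n: U = (-6.768, 5.307), G = (6.768, -5.307). Equal radii place R and M the same way about T: R = T + 8.6·n = (11.37, 28.44), M = T − 8.6·n = (24.91, 17.83). Then |QR| = |R − Q| = 30.63.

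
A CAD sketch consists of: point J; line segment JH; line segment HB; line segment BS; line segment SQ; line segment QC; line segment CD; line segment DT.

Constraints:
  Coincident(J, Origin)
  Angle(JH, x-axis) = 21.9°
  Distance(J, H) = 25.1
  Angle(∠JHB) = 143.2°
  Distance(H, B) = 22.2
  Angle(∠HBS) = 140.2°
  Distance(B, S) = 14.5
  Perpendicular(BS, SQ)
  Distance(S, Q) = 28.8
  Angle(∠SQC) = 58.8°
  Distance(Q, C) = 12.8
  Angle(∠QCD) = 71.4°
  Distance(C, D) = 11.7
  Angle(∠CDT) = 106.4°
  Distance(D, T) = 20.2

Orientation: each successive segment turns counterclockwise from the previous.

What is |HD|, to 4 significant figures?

29.55

J is at the origin; JH runs at 21.9° with length 25.1, so H = (23.29, 9.362). ∠JHB = 143.2° gives HB at 58.70° from the x-axis; with |HB| = 22.2, B = (34.82, 28.33). ∠HBS = 140.2° gives BS at 98.50° from the x-axis; with |BS| = 14.5, S = (32.68, 42.67). The perpendicularity gives SQ at right angles to BS, so SQ runs at -171.5°; with |SQ| = 28.8, Q = (4.195, 38.41). ∠SQC = 58.8° gives QC at -50.30° from the x-axis; with |QC| = 12.8, C = (12.37, 28.57). ∠QCD = 71.4° gives CD at 58.30° from the x-axis; with |CD| = 11.7, D = (18.52, 38.52). Then |HD| = |D − H| = 29.55.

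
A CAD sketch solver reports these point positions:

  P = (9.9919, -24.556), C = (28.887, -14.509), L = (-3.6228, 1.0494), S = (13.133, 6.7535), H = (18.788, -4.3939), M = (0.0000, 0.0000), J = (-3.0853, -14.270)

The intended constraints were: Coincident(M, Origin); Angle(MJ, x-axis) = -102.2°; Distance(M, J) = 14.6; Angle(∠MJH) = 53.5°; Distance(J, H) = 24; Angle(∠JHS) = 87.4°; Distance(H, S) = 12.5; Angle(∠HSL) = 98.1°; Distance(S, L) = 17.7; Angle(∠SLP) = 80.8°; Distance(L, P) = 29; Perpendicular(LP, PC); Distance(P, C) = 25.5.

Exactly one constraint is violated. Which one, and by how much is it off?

Distance(P, C) = 25.5 — off by 4.10.

M = (0.00, 0.00) ✓; MJ at -102.2° ✓; |MJ| = 14.60 ✓; ∠MJH = 53.50° ✓; |JH| = 24.00 ✓; ∠JHS = 87.40° ✓; |HS| = 12.50 ✓; ∠HSL = 98.10° ✓; |SL| = 17.70 ✓; ∠SLP = 80.80° ✓; |LP| = 29.00 ✓; ∠(LP, PC) = 90.00° ✓; |PC| = 21.40 ✗.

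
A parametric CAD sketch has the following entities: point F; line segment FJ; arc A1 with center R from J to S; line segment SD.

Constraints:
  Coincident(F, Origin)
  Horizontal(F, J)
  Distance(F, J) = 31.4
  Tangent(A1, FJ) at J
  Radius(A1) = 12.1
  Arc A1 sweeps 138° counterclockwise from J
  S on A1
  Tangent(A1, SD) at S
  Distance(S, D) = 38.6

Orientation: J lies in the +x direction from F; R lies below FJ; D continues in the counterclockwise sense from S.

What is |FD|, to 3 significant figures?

70.0

F is at the origin; FJ is horizontal with |FJ| = 31.4 and J on the +x side, so J = (31.4, 0.00). A1 meets FJ tangentially, so RJ is at right angles to FJ, so R = J + (0, -12.1) = (31.4, -12.1). On A1, J sits at bearing 90° from R; a 138° counterclockwise sweep puts S at bearing 228°, so S = R + 12.1·(cos 228°, sin 228°) = (23.3, -21.1). Since A1 is tangent to SD there, RS ⟂ SD, so SD runs along (−sin 228°, cos 228°); with |SD| = 38.6, D = (52.0, -46.9). Then |FD| = |D − F| = 70.0.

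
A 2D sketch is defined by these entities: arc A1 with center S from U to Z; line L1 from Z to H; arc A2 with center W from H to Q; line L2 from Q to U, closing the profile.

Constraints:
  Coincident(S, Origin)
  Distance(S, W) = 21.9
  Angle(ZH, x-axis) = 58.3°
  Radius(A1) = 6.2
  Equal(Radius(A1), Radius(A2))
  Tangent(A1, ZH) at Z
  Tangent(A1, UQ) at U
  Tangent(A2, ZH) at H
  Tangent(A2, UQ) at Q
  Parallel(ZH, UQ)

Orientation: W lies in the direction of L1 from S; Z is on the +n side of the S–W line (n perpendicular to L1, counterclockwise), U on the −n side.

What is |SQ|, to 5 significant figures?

22.761

The slot axis is L1's direction at 58.3°, so u = (cos 58.3°, sin 58.3°) = (0.52547, 0.85081) and n = (−sin 58.3°, cos 58.3°) = (-0.85081, 0.52547). S is at the origin and W lies 21.9 along u from S, so W = 21.9·u = (11.508, 18.633). Tangency of A1 to both parallel lines with radius 6.2 puts Z and U at S ± 6.2·n: Z = (-5.2750, 3.2579), U = (5.2750, -3.2579). Equal radii place H and Q the same way about W: H = W + 6.2·n = (6.2328, 21.891), Q = W − 6.2·n = (16.783, 15.375). Then |SQ| = |Q − S| = 22.761.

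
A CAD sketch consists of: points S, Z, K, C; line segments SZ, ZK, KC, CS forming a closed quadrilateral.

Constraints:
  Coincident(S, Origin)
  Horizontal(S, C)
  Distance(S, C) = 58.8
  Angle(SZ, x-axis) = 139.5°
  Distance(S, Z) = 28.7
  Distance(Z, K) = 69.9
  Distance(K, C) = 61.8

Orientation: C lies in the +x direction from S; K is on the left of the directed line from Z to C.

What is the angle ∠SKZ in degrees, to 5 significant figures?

23.973°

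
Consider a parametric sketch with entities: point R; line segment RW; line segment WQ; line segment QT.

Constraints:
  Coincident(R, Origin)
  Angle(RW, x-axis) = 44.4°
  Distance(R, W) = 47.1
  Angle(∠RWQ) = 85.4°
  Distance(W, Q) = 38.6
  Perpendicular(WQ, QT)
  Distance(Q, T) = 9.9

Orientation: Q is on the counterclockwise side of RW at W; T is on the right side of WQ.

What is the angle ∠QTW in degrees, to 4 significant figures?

75.62°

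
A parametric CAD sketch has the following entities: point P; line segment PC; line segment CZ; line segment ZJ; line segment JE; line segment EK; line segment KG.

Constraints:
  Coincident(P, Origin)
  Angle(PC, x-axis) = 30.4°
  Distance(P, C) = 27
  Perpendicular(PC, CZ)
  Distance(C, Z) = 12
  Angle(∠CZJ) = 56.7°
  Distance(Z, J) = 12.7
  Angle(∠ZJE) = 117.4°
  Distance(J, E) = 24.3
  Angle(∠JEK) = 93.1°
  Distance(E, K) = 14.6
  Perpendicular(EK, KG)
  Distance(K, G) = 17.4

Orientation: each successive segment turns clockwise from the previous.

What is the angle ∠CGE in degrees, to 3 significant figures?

63.4°

P is at the origin; PC runs at 30.4° with length 27.0, so C = (23.3, 13.7). The perpendicularity gives CZ at right angles to PC, so CZ runs at -59.6°; with |CZ| = 12.0, Z = (29.4, 3.31). ∠CZJ = 56.7° gives ZJ at 177° from the x-axis; with |ZJ| = 12.7, J = (16.7, 3.96). ∠ZJE = 117.4° gives JE at 114° from the x-axis; with |JE| = 24.3, E = (6.60, 26.1). ∠JEK = 93.1° gives EK at 27.6° from the x-axis; with |EK| = 14.6, K = (19.5, 32.8). EK is perpendicular to KG, so KG runs at -62.4°; with |KG| = 17.4, G = (27.6, 17.4). Then cos ∠CGE = GC·GE / (|GC||GE|), giving 63.4°.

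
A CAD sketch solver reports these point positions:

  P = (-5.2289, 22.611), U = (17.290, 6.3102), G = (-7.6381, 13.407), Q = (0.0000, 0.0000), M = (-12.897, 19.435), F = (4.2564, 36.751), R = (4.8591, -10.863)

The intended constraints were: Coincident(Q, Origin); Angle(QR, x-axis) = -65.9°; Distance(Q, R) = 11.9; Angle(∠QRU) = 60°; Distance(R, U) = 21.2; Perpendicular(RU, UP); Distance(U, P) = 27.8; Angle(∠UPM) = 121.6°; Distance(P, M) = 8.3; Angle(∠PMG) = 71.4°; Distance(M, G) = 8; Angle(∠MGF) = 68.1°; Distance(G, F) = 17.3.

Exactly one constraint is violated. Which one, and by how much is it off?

Distance(G, F) = 17.3 — off by 8.90.

Q = (0.00, 0.00) ✓; QR at -65.90° ✓; |QR| = 11.90 ✓; ∠QRU = 60.00° ✓; |RU| = 21.20 ✓; ∠(RU, UP) = 90.00° ✓; |UP| = 27.80 ✓; ∠UPM = 121.6° ✓; |PM| = 8.300 ✓; ∠PMG = 71.40° ✓; |MG| = 8.000 ✓; ∠MGF = 68.10° ✓; |GF| = 26.20 ✗.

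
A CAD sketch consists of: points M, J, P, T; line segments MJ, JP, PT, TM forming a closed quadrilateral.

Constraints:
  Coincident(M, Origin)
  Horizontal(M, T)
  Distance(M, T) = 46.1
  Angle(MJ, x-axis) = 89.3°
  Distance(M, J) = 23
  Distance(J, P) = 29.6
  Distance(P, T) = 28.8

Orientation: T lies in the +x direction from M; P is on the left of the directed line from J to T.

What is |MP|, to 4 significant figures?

38.19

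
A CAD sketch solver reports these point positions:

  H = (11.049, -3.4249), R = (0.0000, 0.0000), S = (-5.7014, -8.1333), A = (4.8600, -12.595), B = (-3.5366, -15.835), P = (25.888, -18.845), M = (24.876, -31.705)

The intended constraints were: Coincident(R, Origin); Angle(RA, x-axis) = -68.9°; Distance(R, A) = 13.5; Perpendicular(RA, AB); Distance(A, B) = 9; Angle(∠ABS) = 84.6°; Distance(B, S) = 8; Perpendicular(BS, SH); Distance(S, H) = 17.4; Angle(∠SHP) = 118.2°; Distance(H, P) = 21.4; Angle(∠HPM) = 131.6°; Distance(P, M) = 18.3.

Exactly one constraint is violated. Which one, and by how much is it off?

Distance(P, M) = 18.3 — off by 5.40.

R = (0.00, 0.00) ✓; RA at -68.90° ✓; |RA| = 13.50 ✓; ∠(RA, AB) = 90.00° ✓; |AB| = 9.000 ✓; ∠ABS = 84.60° ✓; |BS| = 8.000 ✓; ∠(BS, SH) = 90.00° ✓; |SH| = 17.40 ✓; ∠SHP = 118.2° ✓; |HP| = 21.40 ✓; ∠HPM = 131.6° ✓; |PM| = 12.90 ✗.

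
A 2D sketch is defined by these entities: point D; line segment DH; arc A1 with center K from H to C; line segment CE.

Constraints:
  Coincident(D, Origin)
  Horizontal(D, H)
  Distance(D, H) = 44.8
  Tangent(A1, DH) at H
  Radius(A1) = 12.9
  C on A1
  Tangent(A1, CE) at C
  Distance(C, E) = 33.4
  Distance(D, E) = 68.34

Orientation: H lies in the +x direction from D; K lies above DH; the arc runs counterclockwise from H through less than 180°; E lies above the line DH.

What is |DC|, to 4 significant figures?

59.52

D is at the origin; DH is horizontal with |DH| = 44.8 and H on the +x side, so H = (44.80, 0.000). Since A1 is tangent to DH there, KH ⟂ DH, so K = H + (0, 12.9) = (44.80, 12.90). Since KC ⟂ CE (tangency), |KE| = √(12.9² + 33.4²) = 35.80 regardless of where C sits on A1. So E lies on both circle(D, 68.34) and circle(K, 35.80); the above-DH intersection is E = (48.09, 48.55). C is the foot of the tangent from E: C = (57.21, 16.42).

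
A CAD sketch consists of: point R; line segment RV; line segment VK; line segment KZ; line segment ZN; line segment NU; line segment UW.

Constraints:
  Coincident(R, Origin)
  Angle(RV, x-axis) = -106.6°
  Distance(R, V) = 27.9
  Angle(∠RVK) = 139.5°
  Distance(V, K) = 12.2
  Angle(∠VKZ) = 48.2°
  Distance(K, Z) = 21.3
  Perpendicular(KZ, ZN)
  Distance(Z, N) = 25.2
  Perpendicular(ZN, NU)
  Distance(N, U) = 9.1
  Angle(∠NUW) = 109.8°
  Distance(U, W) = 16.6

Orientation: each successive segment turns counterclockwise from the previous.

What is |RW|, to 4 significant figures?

29.38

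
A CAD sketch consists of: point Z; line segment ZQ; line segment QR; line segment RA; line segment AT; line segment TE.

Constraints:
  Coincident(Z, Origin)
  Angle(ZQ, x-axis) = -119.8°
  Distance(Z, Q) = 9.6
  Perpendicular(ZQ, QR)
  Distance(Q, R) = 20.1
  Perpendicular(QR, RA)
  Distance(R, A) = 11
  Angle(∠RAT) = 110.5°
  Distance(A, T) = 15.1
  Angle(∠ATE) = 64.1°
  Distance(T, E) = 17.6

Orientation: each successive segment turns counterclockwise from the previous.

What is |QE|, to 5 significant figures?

7.7119

Z is at the origin; ZQ runs at -119.8° with length 9.6, so Q = (-4.7710, -8.3305). ZQ is perpendicular to QR, so QR runs at -29.800°; with |QR| = 20.1, R = (12.671, -18.320). QR is perpendicular to RA, so RA runs at 60.200°; with |RA| = 11.0, A = (18.138, -8.7743). ∠RAT = 110.5° gives AT at 129.70° from the x-axis; with |AT| = 15.1, T = (8.4925, 2.8436). ∠ATE = 64.1° gives TE at -114.40° from the x-axis; with |TE| = 17.6, E = (1.2218, -13.184). Then |QE| = |E − Q| = 7.7119.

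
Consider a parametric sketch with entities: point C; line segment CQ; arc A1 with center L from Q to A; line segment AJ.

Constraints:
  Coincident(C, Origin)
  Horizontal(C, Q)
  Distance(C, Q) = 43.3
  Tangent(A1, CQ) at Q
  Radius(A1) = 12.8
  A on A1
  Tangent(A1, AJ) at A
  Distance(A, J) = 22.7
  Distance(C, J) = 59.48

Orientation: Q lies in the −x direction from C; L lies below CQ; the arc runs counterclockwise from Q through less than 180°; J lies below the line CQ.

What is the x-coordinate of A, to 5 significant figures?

-54.854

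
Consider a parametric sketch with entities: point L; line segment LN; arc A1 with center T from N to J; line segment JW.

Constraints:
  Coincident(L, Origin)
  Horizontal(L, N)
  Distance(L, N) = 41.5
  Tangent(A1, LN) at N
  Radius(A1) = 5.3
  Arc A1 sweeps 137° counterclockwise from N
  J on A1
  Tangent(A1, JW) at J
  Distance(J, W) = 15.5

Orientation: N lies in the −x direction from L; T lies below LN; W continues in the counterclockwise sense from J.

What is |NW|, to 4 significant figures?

21.20

L is at the origin; LN is horizontal with |LN| = 41.5 and N on the −x side, so N = (-41.50, 0.000). Since A1 is tangent to LN there, TN ⟂ LN, so T = N + (0, -5.3) = (-41.50, -5.300). On A1, N sits at bearing 90° from T; a 137° counterclockwise sweep puts J at bearing 227°, so J = T + 5.3·(cos 227°, sin 227°) = (-45.11, -9.176). Since A1 is tangent to JW there, TJ ⟂ JW, so JW runs along (−sin 227°, cos 227°); with |JW| = 15.5, W = (-33.78, -19.75). Then |NW| = |W − N| = 21.20.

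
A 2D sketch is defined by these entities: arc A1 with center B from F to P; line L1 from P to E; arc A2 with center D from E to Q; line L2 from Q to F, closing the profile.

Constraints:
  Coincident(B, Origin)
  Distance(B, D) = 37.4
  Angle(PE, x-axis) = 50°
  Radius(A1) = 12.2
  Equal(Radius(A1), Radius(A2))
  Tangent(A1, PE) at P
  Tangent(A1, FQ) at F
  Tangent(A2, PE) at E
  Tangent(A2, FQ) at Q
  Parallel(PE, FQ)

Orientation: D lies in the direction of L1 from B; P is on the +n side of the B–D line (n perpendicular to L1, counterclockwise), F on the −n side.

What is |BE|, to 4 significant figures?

39.34

The slot axis is L1's direction at 50.0°, so u = (cos 50.0°, sin 50.0°) = (0.6428, 0.7660) and n = (−sin 50.0°, cos 50.0°) = (-0.7660, 0.6428). B is at the origin and D lies 37.4 along u from B, so D = 37.4·u = (24.04, 28.65). Tangency of A1 to both parallel lines with radius 12.2 puts P and F at B ± 12.2·n: P = (-9.346, 7.842), F = (9.346, -7.842). Equal radii place E and Q the same way about D: E = D + 12.2·n = (14.69, 36.49), Q = D − 12.2·n = (33.39, 20.81). Then |BE| = |E − B| = 39.34.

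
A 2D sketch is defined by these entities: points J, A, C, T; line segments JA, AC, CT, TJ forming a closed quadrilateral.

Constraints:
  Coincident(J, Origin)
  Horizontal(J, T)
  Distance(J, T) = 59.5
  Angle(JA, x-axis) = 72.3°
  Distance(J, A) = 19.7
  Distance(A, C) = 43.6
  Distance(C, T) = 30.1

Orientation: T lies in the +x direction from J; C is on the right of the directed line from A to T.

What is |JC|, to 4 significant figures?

36.70

Checks: J = (0.00, 0.00) ✓; |AC| = 43.60 ✓; |CT| = 30.10 ✓.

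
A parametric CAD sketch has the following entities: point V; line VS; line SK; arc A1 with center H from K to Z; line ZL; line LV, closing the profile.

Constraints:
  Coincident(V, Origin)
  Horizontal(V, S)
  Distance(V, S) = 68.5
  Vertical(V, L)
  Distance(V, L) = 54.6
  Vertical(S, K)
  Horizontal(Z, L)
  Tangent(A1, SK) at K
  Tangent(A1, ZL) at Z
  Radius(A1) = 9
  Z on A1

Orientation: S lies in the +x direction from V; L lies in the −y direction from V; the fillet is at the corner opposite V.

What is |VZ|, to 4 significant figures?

80.76

The virtual corner opposite V is at (68.50, -54.60). The tangent condition forces HK to be normal to SK and tangency of A1 to ZL means the radius HZ is perpendicular to ZL, with radius 9.0, so the center H sits 9.0 in from both sides at H = (59.50, -45.60). That places the tangent points at K = (68.50, -45.60) on SK and Z = (59.50, -54.60) on ZL. Then |VZ| = |Z − V| = 80.76.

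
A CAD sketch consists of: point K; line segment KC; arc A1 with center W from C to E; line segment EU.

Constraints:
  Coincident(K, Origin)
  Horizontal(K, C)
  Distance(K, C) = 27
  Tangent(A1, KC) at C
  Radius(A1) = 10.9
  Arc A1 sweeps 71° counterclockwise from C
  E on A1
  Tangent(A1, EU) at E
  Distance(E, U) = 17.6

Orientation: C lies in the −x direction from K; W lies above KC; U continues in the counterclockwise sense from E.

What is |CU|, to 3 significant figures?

28.9

On A1, C sits at bearing -90° from W; a 71° counterclockwise sweep puts E at bearing -19°, so E = W + 10.9·(cos -19°, sin -19°) = (-16.7, 7.35). Tangency of A1 to EU means the radius WE is perpendicular to EU, so EU runs along (−sin -19°, cos -19°); with |EU| = 17.6, U = (-11.0, 24.0). Then |CU| = |U − C| = 28.9.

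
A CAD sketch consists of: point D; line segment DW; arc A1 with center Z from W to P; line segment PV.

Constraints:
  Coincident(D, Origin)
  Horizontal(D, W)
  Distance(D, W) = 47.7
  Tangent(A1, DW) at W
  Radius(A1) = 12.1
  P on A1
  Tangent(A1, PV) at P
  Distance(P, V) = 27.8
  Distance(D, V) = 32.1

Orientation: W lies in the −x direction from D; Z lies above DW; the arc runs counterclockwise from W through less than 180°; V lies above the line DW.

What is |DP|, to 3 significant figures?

38.8

D is at the origin; DW is horizontal with |DW| = 47.7 and W on the −x side, so W = (-47.7, 0.00). Since A1 is tangent to DW there, ZW ⟂ DW, so Z = W + (0, 12.1) = (-47.7, 12.1). Since ZP ⟂ PV (tangency), |ZV| = √(12.1² + 27.8²) = 30.3 regardless of where P sits on A1. So V lies on both circle(D, 32.1) and circle(Z, 30.3); the above-DW intersection is V = (-20.2, 24.9). P is the foot of the tangent from V: P = (-38.6, 4.09).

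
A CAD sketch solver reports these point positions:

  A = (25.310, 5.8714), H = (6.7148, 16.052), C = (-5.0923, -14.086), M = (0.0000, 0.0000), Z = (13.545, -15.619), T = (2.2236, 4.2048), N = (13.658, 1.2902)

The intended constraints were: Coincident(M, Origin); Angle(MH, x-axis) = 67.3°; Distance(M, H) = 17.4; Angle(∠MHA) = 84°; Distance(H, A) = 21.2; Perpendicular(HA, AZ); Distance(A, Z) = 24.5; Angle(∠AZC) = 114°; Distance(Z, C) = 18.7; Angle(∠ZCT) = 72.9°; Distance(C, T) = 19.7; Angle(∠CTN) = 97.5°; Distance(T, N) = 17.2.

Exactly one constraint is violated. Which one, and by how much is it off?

Distance(T, N) = 17.2 — off by 5.40.

M = (0.00, 0.00) ✓; MH at 67.30° ✓; |MH| = 17.40 ✓; ∠MHA = 84.00° ✓; |HA| = 21.20 ✓; ∠(HA, AZ) = 90.00° ✓; |AZ| = 24.50 ✓; ∠AZC = 114.0° ✓; |ZC| = 18.70 ✓; ∠ZCT = 72.90° ✓; |CT| = 19.70 ✓; ∠CTN = 97.50° ✓; |TN| = 11.80 ✗.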